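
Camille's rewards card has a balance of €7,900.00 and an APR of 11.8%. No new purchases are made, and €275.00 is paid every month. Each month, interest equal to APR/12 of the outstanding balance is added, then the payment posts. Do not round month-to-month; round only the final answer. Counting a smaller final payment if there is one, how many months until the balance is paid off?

Monthly rate r = 11.8%/12 = 0.983333% = 0.00983333.
Recurrence: B ← B·(1+r) − €275.00.
Month 1: interest €77.68; balance after payment €7,702.68.
Month 2: interest €75.74; balance after payment €7,503.43.
Closed form: n = −ln(1 − rB₀/P)/ln(1+r) = −ln(0.71752)/ln(1.00983) ≈ 33.924, so the balance reaches zero during payment 34.

34 months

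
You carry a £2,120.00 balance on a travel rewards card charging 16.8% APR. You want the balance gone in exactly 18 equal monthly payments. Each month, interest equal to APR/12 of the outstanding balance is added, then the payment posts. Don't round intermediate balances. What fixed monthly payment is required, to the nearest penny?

Monthly rate r = 16.8%/12 = 1.4% = 0.014.
Level-payment amortization: P = B₀·r / (1 − (1+r)^(−n)) = 2120.00·0.014 / (1 − 1.014^(−18)).
Denominator 1 − (1+r)^(−18) = 0.221395678.
P = 29.68 / 0.221395678 ≈ 134.06.

£134.06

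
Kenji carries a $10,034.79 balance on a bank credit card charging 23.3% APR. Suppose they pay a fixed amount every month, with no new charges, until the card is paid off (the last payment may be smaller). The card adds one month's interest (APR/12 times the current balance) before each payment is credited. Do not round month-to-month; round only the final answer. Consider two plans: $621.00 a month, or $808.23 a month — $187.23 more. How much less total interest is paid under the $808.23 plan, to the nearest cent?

Monthly rate r = 23.3%/12 = 1.94167% = 0.0194167.
At $621.00/mo: n = ⌈−ln(1 − rB₀/P)/ln(1+r)⌉ = 20 payments (last $361.21); total interest = total paid − $10,034.79 = $2,125.42.
At $808.23/mo: 15 payments (last $280.04); total interest $1,560.47.
Interest saved = $2,125.42 − $1,560.47 = $564.95.

$564.95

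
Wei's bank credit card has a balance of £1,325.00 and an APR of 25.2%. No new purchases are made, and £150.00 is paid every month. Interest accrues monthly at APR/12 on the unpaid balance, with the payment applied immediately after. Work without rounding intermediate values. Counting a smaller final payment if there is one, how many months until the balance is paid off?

10 months

Monthly rate r = 25.2%/12 = 2.1% = 0.021.
Recurrence: B ← B·(1+r) − £150.00.
Month 1: interest £27.82; balance after payment £1,202.83.
Month 2: interest £25.26; balance after payment £1,078.08.
Closed form: n = −ln(1 − rB₀/P)/ln(1+r) = −ln(0.8145)/ln(1.021) ≈ 9.873, so the balance reaches zero during payment 10.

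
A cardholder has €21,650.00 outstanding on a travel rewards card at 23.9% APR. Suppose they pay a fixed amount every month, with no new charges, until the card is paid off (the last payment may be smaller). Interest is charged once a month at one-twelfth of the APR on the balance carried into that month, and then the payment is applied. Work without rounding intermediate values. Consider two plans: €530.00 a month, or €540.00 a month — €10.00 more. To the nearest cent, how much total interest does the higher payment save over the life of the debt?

Monthly rate r = 23.9%/12 = 1.99167% = 0.0199167.
At €530.00/mo: n = ⌈−ln(1 − rB₀/P)/ln(1+r)⌉ = 86 payments (last €93.71); total interest = total paid − €21,650.00 = €23,493.71.
At €540.00/mo: 82 payments (last €127.59); total interest €22,217.59.
Interest saved = €23,493.71 − €22,217.59 = €1,276.12.

€1,276.12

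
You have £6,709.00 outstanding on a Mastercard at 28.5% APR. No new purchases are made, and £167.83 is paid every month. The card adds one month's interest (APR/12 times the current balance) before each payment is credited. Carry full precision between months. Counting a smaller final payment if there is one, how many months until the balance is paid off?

Monthly rate r = 28.5%/12 = 2.375% = 0.02375.
Recurrence: B ← B·(1+r) − £167.83.
Month 1: interest £159.34; balance after payment £6,700.51.
Month 2: interest £159.14; balance after payment £6,691.82.
Closed form: n = −ln(1 − rB₀/P)/ln(1+r) = −ln(0.050594)/ln(1.02375) ≈ 127.125, so the balance reaches zero during payment 128.

128 payments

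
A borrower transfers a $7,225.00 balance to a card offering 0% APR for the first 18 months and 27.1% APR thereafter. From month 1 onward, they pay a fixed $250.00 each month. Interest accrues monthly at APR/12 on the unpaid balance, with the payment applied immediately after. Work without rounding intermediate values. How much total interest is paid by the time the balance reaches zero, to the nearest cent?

Promo months 1–18 at r₀ = 0%/12 = 0; months 19+ at r₁ = 27.1%/12 = 0.0225833.
After month 18 (no interest yet): B = $7,225.00 − 18·$250.00 = $2,725.00.
Then at r₁ with $250.00/mo: n₂ = −ln(1 − r₁·B/P)/ln(1+r₁) ≈ 12.65 → 13 more payments.
Total paid = 30·$250.00 + $163.94 = $7,663.94; interest = $7,663.94 − $7,225.00 = $438.94.

$438.94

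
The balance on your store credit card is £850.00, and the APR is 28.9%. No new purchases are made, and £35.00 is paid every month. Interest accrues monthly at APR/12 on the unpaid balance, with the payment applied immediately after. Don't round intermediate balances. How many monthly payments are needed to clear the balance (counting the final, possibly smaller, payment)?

37 payments

Monthly rate r = 28.9%/12 = 2.40833% = 0.0240833.
Recurrence: B ← B·(1+r) − £35.00.
Month 1: interest £20.47; balance after payment £835.47.
Month 2: interest £20.12; balance after payment £820.59.
Closed form: n = −ln(1 − rB₀/P)/ln(1+r) = −ln(0.41512)/ln(1.02408) ≈ 36.944, so the balance reaches zero during payment 37.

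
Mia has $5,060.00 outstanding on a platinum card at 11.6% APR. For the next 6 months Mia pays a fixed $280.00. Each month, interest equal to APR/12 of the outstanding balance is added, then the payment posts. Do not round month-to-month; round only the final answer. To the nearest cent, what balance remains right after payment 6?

$3,639.54

Monthly rate r = 11.6%/12 = 0.966667% = 0.00966667.
Each month: B ← B·(1+r) − $280.00.
Month 1: interest $48.91; balance after payment $4,828.91.
Month 2: interest $46.68; balance after payment $4,595.59.
Month 3: interest $44.42; balance after payment $4,360.02.
Month 4: interest $42.15; balance after payment $4,122.16.
Month 5: interest $39.85; balance after payment $3,882.01.
Month 6: interest $37.53; balance after payment $3,639.54.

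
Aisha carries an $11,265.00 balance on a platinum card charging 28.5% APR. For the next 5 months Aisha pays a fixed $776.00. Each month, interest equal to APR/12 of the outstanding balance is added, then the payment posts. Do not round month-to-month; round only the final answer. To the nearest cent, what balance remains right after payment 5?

$8,599.06

Monthly rate r = 28.5%/12 = 2.375% = 0.02375.
Each month: B ← B·(1+r) − $776.00.
Month 1: interest $267.54; balance after payment $10,756.54.
Month 2: interest $255.47; balance after payment $10,236.01.
Month 3: interest $243.11; balance after payment $9,703.12.
Month 4: interest $230.45; balance after payment $9,157.57.
Month 5: interest $217.49; balance after payment $8,599.06.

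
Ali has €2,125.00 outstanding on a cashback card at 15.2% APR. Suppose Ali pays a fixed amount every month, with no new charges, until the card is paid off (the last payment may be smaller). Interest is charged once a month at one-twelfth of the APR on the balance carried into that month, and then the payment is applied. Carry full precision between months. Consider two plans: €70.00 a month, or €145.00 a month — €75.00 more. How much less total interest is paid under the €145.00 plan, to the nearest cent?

€333.62

Monthly rate r = 15.2%/12 = 1.26667% = 0.0126667.
At €70.00/mo: n = ⌈−ln(1 − rB₀/P)/ln(1+r)⌉ = 39 payments (last €39.31); total interest = total paid − €2,125.00 = €574.31.
At €145.00/mo: 17 payments (last €45.69); total interest €240.69.
Interest saved = €574.31 − €240.69 = €333.62.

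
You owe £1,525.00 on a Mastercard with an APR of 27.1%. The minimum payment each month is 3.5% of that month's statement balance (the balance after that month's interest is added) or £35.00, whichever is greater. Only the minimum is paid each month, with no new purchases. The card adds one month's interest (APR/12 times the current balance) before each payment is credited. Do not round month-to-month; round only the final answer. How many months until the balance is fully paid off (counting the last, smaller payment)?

79 months

Monthly rate r = 27.1%/12 = 2.25833% = 0.0225833.
While 3.5% of the post-interest balance exceeds £35.00, each month B ← (B·(1+r))·(1 − 0.035), i.e. B shrinks by the factor (1+r)·0.965 = 0.98679.
This holds for months 1–34. Entering month 35 the balance is £970.41; 3.5% of the post-interest balance is now below £35.00, so the flat £35.00 minimum applies from here.
From month 35 a fixed £35.00 at rate r clears £970.41 in 45 more payments. Total: 34 + 45 = 79 months.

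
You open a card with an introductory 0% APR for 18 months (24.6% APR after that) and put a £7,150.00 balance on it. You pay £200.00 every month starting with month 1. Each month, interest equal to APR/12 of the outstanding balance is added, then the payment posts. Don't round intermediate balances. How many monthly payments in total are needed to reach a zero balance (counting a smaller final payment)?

Promo months 1–18 at r₀ = 0%/12 = 0; months 19+ at r₁ = 24.6%/12 = 0.0205.
After month 18 (no interest yet): B = £7,150.00 − 18·£200.00 = £3,550.00.
Then at r₁ with £200.00/mo: n₂ = −ln(1 − r₁·B/P)/ln(1+r₁) ≈ 22.29 → 23 more payments.

41 payments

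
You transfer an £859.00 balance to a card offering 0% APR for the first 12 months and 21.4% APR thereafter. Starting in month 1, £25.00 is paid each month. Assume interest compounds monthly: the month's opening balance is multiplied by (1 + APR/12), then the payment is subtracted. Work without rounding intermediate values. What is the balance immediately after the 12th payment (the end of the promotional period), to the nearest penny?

Promo months 1–12 at r₀ = 0%/12 = 0; months 13+ at r₁ = 21.4%/12 = 0.0178333.
After month 12 (no interest yet): B = £859.00 − 12·£25.00 = £559.00.

£559.00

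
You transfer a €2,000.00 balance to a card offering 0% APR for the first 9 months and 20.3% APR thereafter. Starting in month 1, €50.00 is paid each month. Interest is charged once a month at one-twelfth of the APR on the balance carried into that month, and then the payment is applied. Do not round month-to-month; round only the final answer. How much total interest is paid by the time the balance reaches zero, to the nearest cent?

Promo months 1–9 at r₀ = 0%/12 = 0; months 10+ at r₁ = 20.3%/12 = 0.0169167.
After month 9 (no interest yet): B = €2,000.00 − 9·€50.00 = €1,550.00.
Then at r₁ with €50.00/mo: n₂ = −ln(1 − r₁·B/P)/ln(1+r₁) ≈ 44.30 → 45 more payments.
Total paid = 53·€50.00 + €15.31 = €2,665.31; interest = €2,665.31 − €2,000.00 = €665.31.

€665.31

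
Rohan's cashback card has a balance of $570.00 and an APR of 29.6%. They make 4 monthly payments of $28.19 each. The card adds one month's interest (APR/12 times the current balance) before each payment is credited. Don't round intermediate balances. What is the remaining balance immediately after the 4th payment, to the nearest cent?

$511.35

Monthly rate r = 29.6%/12 = 2.46667% = 0.0246667.
Each month: B ← B·(1+r) − $28.19.
Month 1: interest $14.06; balance after payment $555.87.
Month 2: interest $13.71; balance after payment $541.39.
Month 3: interest $13.35; balance after payment $526.56.
Month 4: interest $12.99; balance after payment $511.35.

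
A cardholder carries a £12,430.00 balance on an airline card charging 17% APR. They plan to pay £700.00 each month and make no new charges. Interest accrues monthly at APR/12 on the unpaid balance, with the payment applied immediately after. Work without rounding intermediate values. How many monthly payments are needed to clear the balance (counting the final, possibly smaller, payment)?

Monthly rate r = 17%/12 = 1.41667% = 0.0141667.
Recurrence: B ← B·(1+r) − £700.00.
Month 1: interest £176.09; balance after payment £11,906.09.
Month 2: interest £168.67; balance after payment £11,374.76.
Closed form: n = −ln(1 − rB₀/P)/ln(1+r) = −ln(0.74844)/ln(1.01417) ≈ 20.598, so the balance reaches zero during payment 21.

21 months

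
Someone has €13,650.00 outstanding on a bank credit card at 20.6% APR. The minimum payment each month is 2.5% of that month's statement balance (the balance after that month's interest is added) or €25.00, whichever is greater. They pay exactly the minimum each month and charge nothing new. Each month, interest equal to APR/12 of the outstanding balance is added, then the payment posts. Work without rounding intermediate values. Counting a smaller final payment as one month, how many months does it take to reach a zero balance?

Monthly rate r = 20.6%/12 = 1.71667% = 0.0171667.
While 2.5% of the post-interest balance exceeds €25.00, each month B ← (B·(1+r))·(1 − 0.025), i.e. B shrinks by the factor (1+r)·0.975 = 0.99174.
This holds for months 1–318. Entering month 319 the balance is €975.65; 2.5% of the post-interest balance is now below €25.00, so the flat €25.00 minimum applies from here.
From month 319 a fixed €25.00 at rate r clears €975.65 in 66 more payments. Total: 318 + 66 = 384 months.

384 months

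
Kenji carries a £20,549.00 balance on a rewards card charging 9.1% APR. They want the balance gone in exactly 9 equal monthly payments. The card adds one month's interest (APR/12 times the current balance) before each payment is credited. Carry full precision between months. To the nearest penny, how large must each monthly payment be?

£2,370.67

Monthly rate r = 9.1%/12 = 0.758333% = 0.00758333.
Level-payment amortization: P = B₀·r / (1 − (1+r)^(−n)) = 20549.00·0.00758333 / (1 − 1.00758^(−9)).
Denominator 1 − (1+r)^(−9) = 0.0657325378.
P = 155.83 / 0.0657325378 ≈ 2370.67.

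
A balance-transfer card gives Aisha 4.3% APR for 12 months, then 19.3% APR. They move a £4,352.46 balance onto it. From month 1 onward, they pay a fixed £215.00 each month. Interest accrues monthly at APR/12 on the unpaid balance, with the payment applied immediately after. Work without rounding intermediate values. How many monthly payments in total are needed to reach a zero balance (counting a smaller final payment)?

22 months

Promo months 1–12 at r₀ = 4.3%/12 = 0.00358333; months 13+ at r₁ = 19.3%/12 = 0.0160833.
After month 12: iterate B ← B·(1+r₀) − £215.00 for 12 months → £1,911.89.
Then at r₁ with £215.00/mo: n₂ = −ln(1 − r₁·B/P)/ln(1+r₁) ≈ 9.67 → 10 more payments.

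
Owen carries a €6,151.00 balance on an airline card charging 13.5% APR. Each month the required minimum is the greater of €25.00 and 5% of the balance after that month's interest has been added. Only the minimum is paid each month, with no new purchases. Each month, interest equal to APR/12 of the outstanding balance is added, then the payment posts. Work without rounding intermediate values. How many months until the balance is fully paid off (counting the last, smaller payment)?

Monthly rate r = 13.5%/12 = 1.125% = 0.01125.
While 5% of the post-interest balance exceeds €25.00, each month B ← (B·(1+r))·(1 − 0.05), i.e. B shrinks by the factor (1+r)·0.95 = 0.96069.
This holds for months 1–63. Entering month 64 the balance is €491.61; 5% of the post-interest balance is now below €25.00, so the flat €25.00 minimum applies from here.
From month 64 a fixed €25.00 at rate r clears €491.61 in 23 more payments. Total: 63 + 23 = 86 months.

86 months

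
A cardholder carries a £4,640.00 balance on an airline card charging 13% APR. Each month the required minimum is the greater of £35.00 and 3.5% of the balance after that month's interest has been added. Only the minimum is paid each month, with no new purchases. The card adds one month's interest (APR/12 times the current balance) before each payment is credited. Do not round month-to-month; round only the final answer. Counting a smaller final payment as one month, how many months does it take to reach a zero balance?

97 months

Monthly rate r = 13%/12 = 1.08333% = 0.0108333.
While 3.5% of the post-interest balance exceeds £35.00, each month B ← (B·(1+r))·(1 − 0.035), i.e. B shrinks by the factor (1+r)·0.965 = 0.97545.
This holds for months 1–63. Entering month 64 the balance is £969.51; 3.5% of the post-interest balance is now below £35.00, so the flat £35.00 minimum applies from here.
From month 64 a fixed £35.00 at rate r clears £969.51 in 34 more payments. Total: 63 + 34 = 97 months.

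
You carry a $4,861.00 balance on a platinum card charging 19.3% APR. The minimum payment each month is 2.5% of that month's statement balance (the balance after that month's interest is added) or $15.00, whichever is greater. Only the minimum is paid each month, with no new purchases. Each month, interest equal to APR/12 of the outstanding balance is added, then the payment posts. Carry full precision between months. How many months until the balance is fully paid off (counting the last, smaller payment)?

289 months

Monthly rate r = 19.3%/12 = 1.60833% = 0.0160833.
While 2.5% of the post-interest balance exceeds $15.00, each month B ← (B·(1+r))·(1 − 0.025), i.e. B shrinks by the factor (1+r)·0.975 = 0.99068.
This holds for months 1–226. Entering month 227 the balance is $585.86; 2.5% of the post-interest balance is now below $15.00, so the flat $15.00 minimum applies from here.
From month 227 a fixed $15.00 at rate r clears $585.86 in 63 more payments. Total: 226 + 63 = 289 months.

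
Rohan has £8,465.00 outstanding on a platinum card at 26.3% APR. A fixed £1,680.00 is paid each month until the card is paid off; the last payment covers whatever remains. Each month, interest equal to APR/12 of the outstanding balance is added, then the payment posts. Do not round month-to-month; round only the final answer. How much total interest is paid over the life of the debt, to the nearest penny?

£607.24

Monthly rate r = 26.3%/12 = 2.19167% = 0.0219167.
Payoff takes n = ⌈−ln(1 − rB₀/P)/ln(1+r)⌉ = ⌈5.398⌉ = 6 payments; the last is £672.24.
Total paid = 5·£1,680.00 + £672.24 = £9,072.24.
Total interest = total paid − principal = £9,072.24 − £8,465.00 = £607.24.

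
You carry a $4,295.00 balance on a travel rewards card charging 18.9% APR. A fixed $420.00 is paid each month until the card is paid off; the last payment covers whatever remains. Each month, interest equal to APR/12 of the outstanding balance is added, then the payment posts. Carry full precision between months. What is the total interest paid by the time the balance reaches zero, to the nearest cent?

Monthly rate r = 18.9%/12 = 1.575% = 0.01575.
Payoff takes n = ⌈−ln(1 − rB₀/P)/ln(1+r)⌉ = ⌈11.238⌉ = 12 payments; the last is $100.56.
Total paid = 11·$420.00 + $100.56 = $4,720.56.
Total interest = total paid − principal = $4,720.56 − $4,295.00 = $425.56.

$425.56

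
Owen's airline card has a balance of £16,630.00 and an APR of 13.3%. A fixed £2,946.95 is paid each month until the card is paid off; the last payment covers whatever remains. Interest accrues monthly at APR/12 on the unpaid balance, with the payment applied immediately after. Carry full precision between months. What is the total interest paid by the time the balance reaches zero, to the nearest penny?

Monthly rate r = 13.3%/12 = 1.10833% = 0.0110833.
Payoff takes n = ⌈−ln(1 − rB₀/P)/ln(1+r)⌉ = ⌈5.860⌉ = 6 payments; the last is £2,535.01.
Total paid = 5·£2,946.95 + £2,535.01 = £17,269.76.
Total interest = total paid − principal = £17,269.76 − £16,630.00 = £639.76.

£639.76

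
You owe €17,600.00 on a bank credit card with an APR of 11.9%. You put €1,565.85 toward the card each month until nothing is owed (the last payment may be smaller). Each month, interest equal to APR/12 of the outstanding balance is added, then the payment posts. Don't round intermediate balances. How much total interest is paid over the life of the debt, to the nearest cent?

Monthly rate r = 11.9%/12 = 0.991667% = 0.00991667.
Payoff takes n = ⌈−ln(1 − rB₀/P)/ln(1+r)⌉ = ⌈11.976⌉ = 12 payments; the last is €1,528.65.
Total paid = 11·€1,565.85 + €1,528.65 = €18,753.00.
Total interest = total paid − principal = €18,753.00 − €17,600.00 = €1,153.00.

€1,153.00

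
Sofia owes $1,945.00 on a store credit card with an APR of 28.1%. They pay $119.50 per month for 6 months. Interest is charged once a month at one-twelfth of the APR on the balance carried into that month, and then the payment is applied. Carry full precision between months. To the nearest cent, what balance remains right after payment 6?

Monthly rate r = 28.1%/12 = 2.34167% = 0.0234167.
Each month: B ← B·(1+r) − $119.50.
Month 1: interest $45.55; balance after payment $1,871.05.
Month 2: interest $43.81; balance after payment $1,795.36.
Month 3: interest $42.04; balance after payment $1,717.90.
Month 4: interest $40.23; balance after payment $1,638.63.
Month 5: interest $38.37; balance after payment $1,557.50.
Month 6: interest $36.47; balance after payment $1,474.47.

$1,474.47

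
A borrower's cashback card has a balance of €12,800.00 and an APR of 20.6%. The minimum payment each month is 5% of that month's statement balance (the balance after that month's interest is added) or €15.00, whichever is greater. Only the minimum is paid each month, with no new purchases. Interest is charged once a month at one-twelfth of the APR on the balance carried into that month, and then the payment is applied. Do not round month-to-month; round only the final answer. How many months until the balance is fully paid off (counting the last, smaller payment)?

135 months

Monthly rate r = 20.6%/12 = 1.71667% = 0.0171667.
While 5% of the post-interest balance exceeds €15.00, each month B ← (B·(1+r))·(1 − 0.05), i.e. B shrinks by the factor (1+r)·0.95 = 0.96631.
This holds for months 1–111. Entering month 112 the balance is €285.14; 5% of the post-interest balance is now below €15.00, so the flat €15.00 minimum applies from here.
From month 112 a fixed €15.00 at rate r clears €285.14 in 24 more payments. Total: 111 + 24 = 135 months.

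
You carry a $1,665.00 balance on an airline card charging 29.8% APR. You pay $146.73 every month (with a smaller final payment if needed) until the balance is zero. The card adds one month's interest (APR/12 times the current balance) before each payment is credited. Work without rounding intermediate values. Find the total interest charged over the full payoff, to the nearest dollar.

$315

Monthly rate r = 29.8%/12 = 2.48333% = 0.0248333.
Payoff takes n = ⌈−ln(1 − rB₀/P)/ln(1+r)⌉ = ⌈13.494⌉ = 14 payments; the last is $72.87.
Total paid = 13·$146.73 + $72.87 = $1,980.36.
Total interest = total paid − principal = $1,980.36 − $1,665.00 = $315.36.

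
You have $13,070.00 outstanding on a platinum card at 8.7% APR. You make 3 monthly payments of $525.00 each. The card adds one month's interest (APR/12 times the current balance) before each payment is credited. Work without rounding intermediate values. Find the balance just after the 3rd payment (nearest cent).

$11,769.89

Monthly rate r = 8.7%/12 = 0.725% = 0.00725.
Each month: B ← B·(1+r) − $525.00.
Month 1: interest $94.76; balance after payment $12,639.76.
Month 2: interest $91.64; balance after payment $12,206.40.
Month 3: interest $88.50; balance after payment $11,769.89.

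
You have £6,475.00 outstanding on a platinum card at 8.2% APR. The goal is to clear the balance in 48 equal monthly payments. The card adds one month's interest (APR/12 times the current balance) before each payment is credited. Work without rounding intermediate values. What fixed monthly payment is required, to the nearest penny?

Monthly rate r = 8.2%/12 = 0.683333% = 0.00683333.
Level-payment amortization: P = B₀·r / (1 − (1+r)^(−n)) = 6475.00·0.00683333 / (1 − 1.00683^(−48)).
Denominator 1 − (1+r)^(−48) = 0.278832904.
P = 44.2458 / 0.278832904 ≈ 158.68.

£158.68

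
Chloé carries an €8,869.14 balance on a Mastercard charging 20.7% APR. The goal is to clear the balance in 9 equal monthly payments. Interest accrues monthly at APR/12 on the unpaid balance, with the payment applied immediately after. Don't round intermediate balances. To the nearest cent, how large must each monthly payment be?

€1,072.39

Monthly rate r = 20.7%/12 = 1.725% = 0.01725.
Level-payment amortization: P = B₀·r / (1 − (1+r)^(−n)) = 8869.14·0.01725 / (1 − 1.01725^(−9)).
Denominator 1 − (1+r)^(−9) = 0.142664685.
P = 152.993 / 0.142664685 ≈ 1072.39.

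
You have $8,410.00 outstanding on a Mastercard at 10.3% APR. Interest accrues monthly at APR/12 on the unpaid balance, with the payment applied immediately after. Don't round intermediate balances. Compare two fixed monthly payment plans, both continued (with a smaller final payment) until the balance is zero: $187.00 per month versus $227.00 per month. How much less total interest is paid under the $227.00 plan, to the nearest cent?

Monthly rate r = 10.3%/12 = 0.858333% = 0.00858333.
At $187.00/mo: n = ⌈−ln(1 − rB₀/P)/ln(1+r)⌉ = 58 payments (last $13.87); total interest = total paid − $8,410.00 = $2,262.87.
At $227.00/mo: 45 payments (last $177.31); total interest $1,755.31.
Interest saved = $2,262.87 − $1,755.31 = $507.56.

$507.56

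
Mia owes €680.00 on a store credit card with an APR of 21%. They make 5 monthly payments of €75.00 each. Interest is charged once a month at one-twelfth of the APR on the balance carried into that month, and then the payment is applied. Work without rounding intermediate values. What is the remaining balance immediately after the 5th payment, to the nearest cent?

Monthly rate r = 21%/12 = 1.75% = 0.0175.
Each month: B ← B·(1+r) − €75.00.
Month 1: interest €11.90; balance after payment €616.90.
Month 2: interest €10.80; balance after payment €552.70.
Month 3: interest €9.67; balance after payment €487.37.
Month 4: interest €8.53; balance after payment €420.90.
Month 5: interest €7.37; balance after payment €353.26.

€353.26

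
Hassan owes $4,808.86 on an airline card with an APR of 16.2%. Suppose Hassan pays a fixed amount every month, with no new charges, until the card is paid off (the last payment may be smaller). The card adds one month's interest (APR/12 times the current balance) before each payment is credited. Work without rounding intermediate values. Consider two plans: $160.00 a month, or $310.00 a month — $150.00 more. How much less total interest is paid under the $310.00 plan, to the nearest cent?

$777.18

Monthly rate r = 16.2%/12 = 1.35% = 0.0135.
At $160.00/mo: n = ⌈−ln(1 − rB₀/P)/ln(1+r)⌉ = 39 payments (last $130.02); total interest = total paid − $4,808.86 = $1,401.16.
At $310.00/mo: 18 payments (last $162.84); total interest $623.98.
Interest saved = $1,401.16 − $623.98 = $777.18.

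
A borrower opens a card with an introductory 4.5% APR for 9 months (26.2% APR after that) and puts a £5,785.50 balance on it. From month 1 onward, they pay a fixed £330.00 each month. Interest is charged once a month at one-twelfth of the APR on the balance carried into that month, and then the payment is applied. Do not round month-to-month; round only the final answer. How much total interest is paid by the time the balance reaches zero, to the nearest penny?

£526.04

Promo months 1–9 at r₀ = 4.5%/12 = 0.00375; months 10+ at r₁ = 26.2%/12 = 0.0218333.
After month 9: iterate B ← B·(1+r₀) − £330.00 for 9 months → £2,968.77.
Then at r₁ with £330.00/mo: n₂ = −ln(1 − r₁·B/P)/ln(1+r₁) ≈ 10.12 → 11 more payments.
Total paid = 19·£330.00 + £41.54 = £6,311.54; interest = £6,311.54 − £5,785.50 = £526.04.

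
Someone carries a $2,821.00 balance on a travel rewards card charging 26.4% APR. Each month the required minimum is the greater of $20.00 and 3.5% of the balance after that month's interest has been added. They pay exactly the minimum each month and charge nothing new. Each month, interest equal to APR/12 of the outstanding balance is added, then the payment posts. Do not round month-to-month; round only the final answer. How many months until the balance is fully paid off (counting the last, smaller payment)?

161 months

Monthly rate r = 26.4%/12 = 2.2% = 0.022.
While 3.5% of the post-interest balance exceeds $20.00, each month B ← (B·(1+r))·(1 − 0.035), i.e. B shrinks by the factor (1+r)·0.965 = 0.98623.
This holds for months 1–117. Entering month 118 the balance is $557.00; 3.5% of the post-interest balance is now below $20.00, so the flat $20.00 minimum applies from here.
From month 118 a fixed $20.00 at rate r clears $557.00 in 44 more payments. Total: 117 + 44 = 161 months.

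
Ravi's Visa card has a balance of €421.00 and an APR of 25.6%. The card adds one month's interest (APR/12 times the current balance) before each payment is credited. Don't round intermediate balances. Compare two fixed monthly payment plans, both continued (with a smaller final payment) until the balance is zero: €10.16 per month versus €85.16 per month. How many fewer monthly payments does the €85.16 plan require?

97 fewer payments

Monthly rate r = 25.6%/12 = 2.13333% = 0.0213333.
At €10.16/mo: n = ⌈−ln(1 − rB₀/P)/ln(1+r)⌉ = 103 payments (last €0.47); total interest = total paid − €421.00 = €615.79.
At €85.16/mo: 6 payments (last €24.01); total interest €28.81.
Payments saved = 103 − 6 = 97.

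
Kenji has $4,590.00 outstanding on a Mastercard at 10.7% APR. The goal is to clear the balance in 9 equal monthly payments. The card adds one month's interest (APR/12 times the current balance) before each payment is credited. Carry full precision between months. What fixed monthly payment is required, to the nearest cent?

$533.01

Monthly rate r = 10.7%/12 = 0.891667% = 0.00891667.
Level-payment amortization: P = B₀·r / (1 − (1+r)^(−n)) = 4590.00·0.00891667 / (1 − 1.00892^(−9)).
Denominator 1 − (1+r)^(−9) = 0.0767861041.
P = 40.9275 / 0.0767861041 ≈ 533.01.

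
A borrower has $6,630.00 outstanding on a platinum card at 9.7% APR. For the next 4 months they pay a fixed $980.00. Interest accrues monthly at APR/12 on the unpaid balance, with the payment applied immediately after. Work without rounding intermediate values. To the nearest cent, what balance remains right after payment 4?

Monthly rate r = 9.7%/12 = 0.808333% = 0.00808333.
Each month: B ← B·(1+r) − $980.00.
Month 1: interest $53.59; balance after payment $5,703.59.
Month 2: interest $46.10; balance after payment $4,769.70.
Month 3: interest $38.56; balance after payment $3,828.25.
Month 4: interest $30.95; balance after payment $2,879.20.

$2,879.20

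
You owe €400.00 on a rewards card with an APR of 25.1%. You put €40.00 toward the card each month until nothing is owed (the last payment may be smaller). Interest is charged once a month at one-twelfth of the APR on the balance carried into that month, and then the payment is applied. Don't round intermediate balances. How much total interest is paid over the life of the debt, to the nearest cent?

Monthly rate r = 25.1%/12 = 2.09167% = 0.0209167.
Payoff takes n = ⌈−ln(1 − rB₀/P)/ln(1+r)⌉ = ⌈11.336⌉ = 12 payments; the last is €13.54.
Total paid = 11·€40.00 + €13.54 = €453.54.
Total interest = total paid − principal = €453.54 − €400.00 = €53.54.

€53.54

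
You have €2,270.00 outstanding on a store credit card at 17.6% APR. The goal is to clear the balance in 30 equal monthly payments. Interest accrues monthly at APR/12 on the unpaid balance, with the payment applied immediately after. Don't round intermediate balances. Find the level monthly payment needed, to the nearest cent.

Monthly rate r = 17.6%/12 = 1.46667% = 0.0146667.
Level-payment amortization: P = B₀·r / (1 − (1+r)^(−n)) = 2270.00·0.0146667 / (1 − 1.01467^(−30)).
Denominator 1 − (1+r)^(−30) = 0.353902295.
P = 33.2933 / 0.353902295 ≈ 94.07.

€94.07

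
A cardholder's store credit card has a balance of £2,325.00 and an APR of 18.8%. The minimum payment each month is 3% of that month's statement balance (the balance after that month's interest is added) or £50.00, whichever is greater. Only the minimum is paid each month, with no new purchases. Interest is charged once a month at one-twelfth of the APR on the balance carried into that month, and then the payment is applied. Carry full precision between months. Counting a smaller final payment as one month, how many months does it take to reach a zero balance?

70 months

Monthly rate r = 18.8%/12 = 1.56667% = 0.0156667.
While 3% of the post-interest balance exceeds £50.00, each month B ← (B·(1+r))·(1 − 0.03), i.e. B shrinks by the factor (1+r)·0.97 = 0.9852.
This holds for months 1–24. Entering month 25 the balance is £1,625.45; 3% of the post-interest balance is now below £50.00, so the flat £50.00 minimum applies from here.
From month 25 a fixed £50.00 at rate r clears £1,625.45 in 46 more payments. Total: 24 + 46 = 70 months.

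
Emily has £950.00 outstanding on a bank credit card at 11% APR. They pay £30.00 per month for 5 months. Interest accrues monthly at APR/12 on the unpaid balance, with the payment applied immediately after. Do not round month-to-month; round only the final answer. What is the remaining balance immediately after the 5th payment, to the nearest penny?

£841.57

Monthly rate r = 11%/12 = 0.916667% = 0.00916667.
Each month: B ← B·(1+r) − £30.00.
Month 1: interest £8.71; balance after payment £928.71.
Month 2: interest £8.51; balance after payment £907.22.
Month 3: interest £8.32; balance after payment £885.54.
Month 4: interest £8.12; balance after payment £863.66.
Month 5: interest £7.92; balance after payment £841.57.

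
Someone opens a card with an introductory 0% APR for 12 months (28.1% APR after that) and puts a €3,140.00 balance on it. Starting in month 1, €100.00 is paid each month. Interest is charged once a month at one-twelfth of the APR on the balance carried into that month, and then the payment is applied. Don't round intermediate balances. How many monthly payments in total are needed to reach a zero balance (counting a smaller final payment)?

39 payments

Promo months 1–12 at r₀ = 0%/12 = 0; months 13+ at r₁ = 28.1%/12 = 0.0234167.
After month 12 (no interest yet): B = €3,140.00 − 12·€100.00 = €1,940.00.
Then at r₁ with €100.00/mo: n₂ = −ln(1 − r₁·B/P)/ln(1+r₁) ≈ 26.17 → 27 more payments.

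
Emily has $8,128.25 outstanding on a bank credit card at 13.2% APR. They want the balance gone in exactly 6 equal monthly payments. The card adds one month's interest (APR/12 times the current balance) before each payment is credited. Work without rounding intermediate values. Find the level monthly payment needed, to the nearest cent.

$1,407.34

Monthly rate r = 13.2%/12 = 1.1% = 0.011.
Level-payment amortization: P = B₀·r / (1 − (1+r)^(−n)) = 8128.25·0.011 / (1 − 1.011^(−6)).
Denominator 1 − (1+r)^(−6) = 0.063531731.
P = 89.4107 / 0.063531731 ≈ 1407.34.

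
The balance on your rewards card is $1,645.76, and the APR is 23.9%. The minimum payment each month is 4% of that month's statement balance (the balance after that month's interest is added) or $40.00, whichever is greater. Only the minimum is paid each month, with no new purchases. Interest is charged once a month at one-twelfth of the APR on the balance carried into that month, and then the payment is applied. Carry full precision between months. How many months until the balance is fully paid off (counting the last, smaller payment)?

59 months

Monthly rate r = 23.9%/12 = 1.99167% = 0.0199167.
While 4% of the post-interest balance exceeds $40.00, each month B ← (B·(1+r))·(1 − 0.04), i.e. B shrinks by the factor (1+r)·0.96 = 0.97912.
This holds for months 1–25. Entering month 26 the balance is $971.10; 4% of the post-interest balance is now below $40.00, so the flat $40.00 minimum applies from here.
From month 26 a fixed $40.00 at rate r clears $971.10 in 34 more payments. Total: 25 + 34 = 59 months.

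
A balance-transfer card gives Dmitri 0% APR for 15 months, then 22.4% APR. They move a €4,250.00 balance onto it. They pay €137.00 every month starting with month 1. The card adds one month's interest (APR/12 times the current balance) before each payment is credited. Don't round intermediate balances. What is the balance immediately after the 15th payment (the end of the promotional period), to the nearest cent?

Promo months 1–15 at r₀ = 0%/12 = 0; months 16+ at r₁ = 22.4%/12 = 0.0186667.
After month 15 (no interest yet): B = €4,250.00 − 15·€137.00 = €2,195.00.

€2,195.00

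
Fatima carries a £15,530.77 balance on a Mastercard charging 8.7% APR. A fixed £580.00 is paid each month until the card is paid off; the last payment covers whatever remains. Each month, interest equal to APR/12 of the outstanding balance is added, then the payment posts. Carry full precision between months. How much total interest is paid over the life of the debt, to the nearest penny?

Monthly rate r = 8.7%/12 = 0.725% = 0.00725.
Payoff takes n = ⌈−ln(1 − rB₀/P)/ln(1+r)⌉ = ⌈29.879⌉ = 30 payments; the last is £509.83.
Total paid = 29·£580.00 + £509.83 = £17,329.83.
Total interest = total paid − principal = £17,329.83 − £15,530.77 = £1,799.06.

£1,799.06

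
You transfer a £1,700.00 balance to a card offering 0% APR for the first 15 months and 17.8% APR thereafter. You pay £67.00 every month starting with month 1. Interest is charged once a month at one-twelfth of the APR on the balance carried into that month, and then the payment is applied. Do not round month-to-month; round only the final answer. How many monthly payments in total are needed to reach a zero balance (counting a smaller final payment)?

Promo months 1–15 at r₀ = 0%/12 = 0; months 16+ at r₁ = 17.8%/12 = 0.0148333.
After month 15 (no interest yet): B = £1,700.00 − 15·£67.00 = £695.00.
Then at r₁ with £67.00/mo: n₂ = −ln(1 − r₁·B/P)/ln(1+r₁) ≈ 11.35 → 12 more payments.

27 months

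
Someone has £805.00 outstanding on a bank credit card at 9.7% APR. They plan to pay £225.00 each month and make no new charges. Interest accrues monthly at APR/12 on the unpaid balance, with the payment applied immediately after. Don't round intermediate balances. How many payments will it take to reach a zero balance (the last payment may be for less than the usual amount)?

Monthly rate r = 9.7%/12 = 0.808333% = 0.00808333.
Recurrence: B ← B·(1+r) − £225.00.
Month 1: interest £6.51; balance after payment £586.51.
Month 2: interest £4.74; balance after payment £366.25.
Month 3: interest £2.96; balance after payment £144.21.
Month 4: interest £1.17; balance after payment £0.00.

4 months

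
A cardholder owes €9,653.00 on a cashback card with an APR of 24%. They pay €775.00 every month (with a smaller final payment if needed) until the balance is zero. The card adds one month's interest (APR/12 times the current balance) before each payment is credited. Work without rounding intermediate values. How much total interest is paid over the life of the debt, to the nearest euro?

€1,561

Monthly rate r = 24%/12 = 2% = 0.02.
Payoff takes n = ⌈−ln(1 − rB₀/P)/ln(1+r)⌉ = ⌈14.468⌉ = 15 payments; the last is €364.27.
Total paid = 14·€775.00 + €364.27 = €11,214.27.
Total interest = total paid − principal = €11,214.27 − €9,653.00 = €1,561.27.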